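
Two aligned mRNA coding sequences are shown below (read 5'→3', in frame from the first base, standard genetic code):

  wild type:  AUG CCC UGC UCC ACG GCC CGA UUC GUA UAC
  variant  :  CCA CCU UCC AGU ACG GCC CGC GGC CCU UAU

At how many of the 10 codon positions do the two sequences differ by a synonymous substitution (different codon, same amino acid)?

Codon 1: AUG Met / CCA Pro — nonsynonymous.
Codon 2: CCC Pro / CCU Pro — synonymous.
Codon 3: UGC Cys / UCC Ser — nonsynonymous.
Codon 4: UCC Ser / AGU Ser — synonymous.
Codon 5: ACG Thr / ACG Thr — identical.
Codon 6: GCC Ala / GCC Ala — identical.
Codon 7: CGA Arg / CGC Arg — synonymous.
Codon 8: UUC Phe / GGC Gly — nonsynonymous.
Codon 9: GUA Val / CCU Pro — nonsynonymous.
Codon 10: UAC Tyr / UAU Tyr — synonymous.
Synonymous differences: 4.

4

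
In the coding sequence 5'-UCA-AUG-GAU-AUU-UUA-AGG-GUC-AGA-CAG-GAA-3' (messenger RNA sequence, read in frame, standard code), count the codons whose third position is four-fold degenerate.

Codon 1 UCA (Ser): third position 4-fold.
Codon 2 AUG (Met): third position 1-fold.
Codon 3 GAU (Asp): third position 2-fold.
Codon 4 AUU (Ile): third position 3-fold.
Codon 5 UUA (Leu): third position 2-fold.
Codon 6 AGG (Arg): third position 2-fold.
Codon 7 GUC (Val): third position 4-fold.
Codon 8 AGA (Arg): third position 2-fold.
Codon 9 CAG (Gln): third position 2-fold.
Codon 10 GAA (Glu): third position 2-fold.
Four-fold degenerate third positions: 2.

2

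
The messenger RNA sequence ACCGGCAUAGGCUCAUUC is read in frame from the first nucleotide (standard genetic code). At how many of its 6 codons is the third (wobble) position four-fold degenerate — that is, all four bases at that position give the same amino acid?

Codon 1 ACC (Thr): third position 4-fold.
Codon 2 GGC (Gly): third position 4-fold.
Codon 3 AUA (Ile): third position 3-fold.
Codon 4 GGC (Gly): third position 4-fold.
Codon 5 UCA (Ser): third position 4-fold.
Codon 6 UUC (Phe): third position 2-fold.
Four-fold degenerate third positions: 4.

4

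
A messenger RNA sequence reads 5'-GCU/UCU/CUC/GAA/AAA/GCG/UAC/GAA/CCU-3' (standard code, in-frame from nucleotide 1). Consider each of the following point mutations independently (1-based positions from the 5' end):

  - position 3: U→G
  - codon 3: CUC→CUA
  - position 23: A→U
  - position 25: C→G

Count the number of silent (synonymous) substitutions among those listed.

2

Codon 1: GCU (Ala) → GCG (Ala) — synonymous.
Codon 3: CUC (Leu) → CUA (Leu) — synonymous.
Codon 8: GAA (Glu) → GUA (Val) — missense.
Codon 9: CCU (Pro) → GCU (Ala) — missense.
Synonymous: 2 of 4.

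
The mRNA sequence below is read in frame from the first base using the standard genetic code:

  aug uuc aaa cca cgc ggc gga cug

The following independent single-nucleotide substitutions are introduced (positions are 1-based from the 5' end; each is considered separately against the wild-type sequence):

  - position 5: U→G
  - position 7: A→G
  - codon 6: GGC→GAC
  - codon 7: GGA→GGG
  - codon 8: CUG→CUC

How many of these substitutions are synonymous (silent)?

2

Codon 2: UUC (Phe) → UGC (Cys) — missense.
Codon 3: AAA (Lys) → GAA (Glu) — missense.
Codon 6: GGC (Gly) → GAC (Asp) — missense.
Codon 7: GGA (Gly) → GGG (Gly) — synonymous.
Codon 8: CUG (Leu) → CUC (Leu) — synonymous.
Synonymous: 2 of 5.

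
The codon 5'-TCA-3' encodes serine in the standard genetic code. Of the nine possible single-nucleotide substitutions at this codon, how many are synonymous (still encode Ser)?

3

Position 1: none → 0 synonymous.
Position 2: none → 0 synonymous.
Position 3: TCT, TCC, TCG → 3 synonymous.
Total: 0 + 0 + 3 = 3.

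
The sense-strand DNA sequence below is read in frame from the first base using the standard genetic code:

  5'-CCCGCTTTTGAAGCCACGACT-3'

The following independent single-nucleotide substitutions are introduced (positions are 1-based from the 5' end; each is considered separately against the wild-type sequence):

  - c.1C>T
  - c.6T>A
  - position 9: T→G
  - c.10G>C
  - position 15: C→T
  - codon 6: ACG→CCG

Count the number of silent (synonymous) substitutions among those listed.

2

Codon 1: CCC (Pro) → TCC (Ser) — missense.
Codon 2: GCT (Ala) → GCA (Ala) — synonymous.
Codon 3: TTT (Phe) → TTG (Leu) — missense.
Codon 4: GAA (Glu) → CAA (Gln) — missense.
Codon 5: GCC (Ala) → GCT (Ala) — synonymous.
Codon 6: ACG (Thr) → CCG (Pro) — missense.
Synonymous: 2 of 6.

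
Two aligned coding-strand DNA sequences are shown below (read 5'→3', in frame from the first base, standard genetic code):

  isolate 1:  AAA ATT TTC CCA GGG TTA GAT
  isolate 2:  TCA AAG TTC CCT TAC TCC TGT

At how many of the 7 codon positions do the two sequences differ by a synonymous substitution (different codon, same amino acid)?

Codon 1: AAA Lys / TCA Ser — nonsynonymous.
Codon 2: ATT Ile / AAG Lys — nonsynonymous.
Codon 3: TTC Phe / TTC Phe — identical.
Codon 4: CCA Pro / CCT Pro — synonymous.
Codon 5: GGG Gly / TAC Tyr — nonsynonymous.
Codon 6: TTA Leu / TCC Ser — nonsynonymous.
Codon 7: GAT Asp / TGT Cys — nonsynonymous.
Synonymous differences: 1.

1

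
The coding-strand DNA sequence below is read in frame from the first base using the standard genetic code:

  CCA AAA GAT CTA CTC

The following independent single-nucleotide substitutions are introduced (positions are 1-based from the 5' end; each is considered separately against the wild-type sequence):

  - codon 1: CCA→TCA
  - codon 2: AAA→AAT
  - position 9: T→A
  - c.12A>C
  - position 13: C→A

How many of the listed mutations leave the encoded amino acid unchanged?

1

Codon 1: CCA (Pro) → TCA (Ser) — missense.
Codon 2: AAA (Lys) → AAT (Asn) — missense.
Codon 3: GAT (Asp) → GAA (Glu) — missense.
Codon 4: CTA (Leu) → CTC (Leu) — synonymous.
Codon 5: CTC (Leu) → ATC (Ile) — missense.
Synonymous: 1 of 5.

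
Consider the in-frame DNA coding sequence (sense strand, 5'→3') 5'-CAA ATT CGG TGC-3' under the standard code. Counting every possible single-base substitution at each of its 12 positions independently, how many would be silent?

8

Codon 1 (CAA, Gln): 1 synonymous substitution.
Codon 2 (ATT, Ile): 2 synonymous substitutions.
Codon 3 (CGG, Arg): 4 synonymous substitutions.
Codon 4 (TGC, Cys): 1 synonymous substitution.
Total: 1 + 2 + 4 + 1 = 8.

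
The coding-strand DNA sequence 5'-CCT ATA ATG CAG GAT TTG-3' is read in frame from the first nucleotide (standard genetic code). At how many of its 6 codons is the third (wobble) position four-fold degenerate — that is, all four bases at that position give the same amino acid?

Codon 1 CCT (Pro): third position 4-fold.
Codon 2 ATA (Ile): third position 3-fold.
Codon 3 ATG (Met): third position 1-fold.
Codon 4 CAG (Gln): third position 2-fold.
Codon 5 GAT (Asp): third position 2-fold.
Codon 6 TTG (Leu): third position 2-fold.
Four-fold degenerate third positions: 1.

1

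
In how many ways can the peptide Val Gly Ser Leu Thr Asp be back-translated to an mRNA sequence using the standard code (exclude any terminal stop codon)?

4608

Val: 4 codons.
Gly: 4 codons.
Ser: 6 codons.
Leu: 6 codons.
Thr: 4 codons.
Asp: 2 codons.
4 × 4 × 6 × 6 × 4 × 2 = 4608.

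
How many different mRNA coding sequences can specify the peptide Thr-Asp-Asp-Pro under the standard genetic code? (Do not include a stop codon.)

Thr: 4 codons.
Asp: 2 codons.
Asp: 2 codons.
Pro: 4 codons.
4 × 2 × 2 × 4 = 64.

64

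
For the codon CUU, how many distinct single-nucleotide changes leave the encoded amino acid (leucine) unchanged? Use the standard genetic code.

3

Position 1: none → 0 synonymous.
Position 2: none → 0 synonymous.
Position 3: CUC, CUA, CUG → 3 synonymous.
Total: 0 + 0 + 3 = 3.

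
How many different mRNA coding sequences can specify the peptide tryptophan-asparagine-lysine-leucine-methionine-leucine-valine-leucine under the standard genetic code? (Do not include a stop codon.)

3456

Trp: 1 codon.
Asn: 2 codons.
Lys: 2 codons.
Leu: 6 codons.
Met: 1 codon.
Leu: 6 codons.
Val: 4 codons.
Leu: 6 codons.
1 × 2 × 2 × 6 × 1 × 6 × 4 × 6 = 3456.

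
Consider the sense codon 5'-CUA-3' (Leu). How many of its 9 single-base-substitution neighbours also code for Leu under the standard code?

Position 1: UUA → 1 synonymous.
Position 2: none → 0 synonymous.
Position 3: CUU, CUC, CUG → 3 synonymous.
Total: 1 + 0 + 3 = 4.

4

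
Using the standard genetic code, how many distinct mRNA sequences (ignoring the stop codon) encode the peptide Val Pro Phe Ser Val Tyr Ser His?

Val: 4 codons.
Pro: 4 codons.
Phe: 2 codons.
Ser: 6 codons.
Val: 4 codons.
Tyr: 2 codons.
Ser: 6 codons.
His: 2 codons.
4 × 4 × 2 × 6 × 4 × 2 × 6 × 2 = 18432.

18432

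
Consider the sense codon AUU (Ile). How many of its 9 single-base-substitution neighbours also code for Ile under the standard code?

Position 1: none → 0 synonymous.
Position 2: none → 0 synonymous.
Position 3: AUC, AUA → 2 synonymous.
Total: 0 + 0 + 2 = 2.

2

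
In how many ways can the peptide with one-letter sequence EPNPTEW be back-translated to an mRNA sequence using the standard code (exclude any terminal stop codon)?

Glu: 2 codons.
Pro: 4 codons.
Asn: 2 codons.
Pro: 4 codons.
Thr: 4 codons.
Glu: 2 codons.
Trp: 1 codon.
2 × 4 × 2 × 4 × 4 × 2 × 1 = 512.

512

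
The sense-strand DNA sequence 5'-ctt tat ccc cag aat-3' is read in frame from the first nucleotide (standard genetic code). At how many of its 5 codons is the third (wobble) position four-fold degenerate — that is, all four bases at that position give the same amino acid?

Codon 1 CTT (Leu): third position 4-fold.
Codon 2 TAT (Tyr): third position 2-fold.
Codon 3 CCC (Pro): third position 4-fold.
Codon 4 CAG (Gln): third position 2-fold.
Codon 5 AAT (Asn): third position 2-fold.
Four-fold degenerate third positions: 2.

2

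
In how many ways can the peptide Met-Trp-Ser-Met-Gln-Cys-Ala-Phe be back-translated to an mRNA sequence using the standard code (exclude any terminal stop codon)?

192

Met: 1 codon.
Trp: 1 codon.
Ser: 6 codons.
Met: 1 codon.
Gln: 2 codons.
Cys: 2 codons.
Ala: 4 codons.
Phe: 2 codons.
1 × 1 × 6 × 1 × 2 × 2 × 4 × 2 = 192.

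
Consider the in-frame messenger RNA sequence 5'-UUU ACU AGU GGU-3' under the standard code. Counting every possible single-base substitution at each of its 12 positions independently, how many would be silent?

Codon 1 (UUU, Phe): 1 synonymous substitution.
Codon 2 (ACU, Thr): 3 synonymous substitutions.
Codon 3 (AGU, Ser): 1 synonymous substitution.
Codon 4 (GGU, Gly): 3 synonymous substitutions.
Total: 1 + 3 + 1 + 3 = 8.

8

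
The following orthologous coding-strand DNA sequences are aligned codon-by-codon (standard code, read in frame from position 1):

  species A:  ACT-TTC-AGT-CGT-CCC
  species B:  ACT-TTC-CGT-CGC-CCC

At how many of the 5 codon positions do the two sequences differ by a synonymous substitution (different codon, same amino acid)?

1

Codon 1: ACT Thr / ACT Thr — identical.
Codon 2: TTC Phe / TTC Phe — identical.
Codon 3: AGT Ser / CGT Arg — nonsynonymous.
Codon 4: CGT Arg / CGC Arg — synonymous.
Codon 5: CCC Pro / CCC Pro — identical.
Synonymous differences: 1.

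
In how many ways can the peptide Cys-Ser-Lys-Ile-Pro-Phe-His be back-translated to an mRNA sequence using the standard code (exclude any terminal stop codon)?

Cys: 2 codons.
Ser: 6 codons.
Lys: 2 codons.
Ile: 3 codons.
Pro: 4 codons.
Phe: 2 codons.
His: 2 codons.
2 × 6 × 2 × 3 × 4 × 2 × 2 = 1152.

1152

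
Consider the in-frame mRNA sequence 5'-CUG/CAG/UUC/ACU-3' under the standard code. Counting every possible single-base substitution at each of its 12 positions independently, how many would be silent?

9

Codon 1 (CUG, Leu): 4 synonymous substitutions.
Codon 2 (CAG, Gln): 1 synonymous substitution.
Codon 3 (UUC, Phe): 1 synonymous substitution.
Codon 4 (ACU, Thr): 3 synonymous substitutions.
Total: 4 + 1 + 1 + 3 = 9.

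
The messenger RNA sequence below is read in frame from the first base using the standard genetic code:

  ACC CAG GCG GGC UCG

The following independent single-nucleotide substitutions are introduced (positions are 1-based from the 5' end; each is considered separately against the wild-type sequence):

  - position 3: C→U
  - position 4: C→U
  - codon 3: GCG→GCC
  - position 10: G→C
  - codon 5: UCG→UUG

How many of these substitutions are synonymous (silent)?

2

Codon 1: ACC (Thr) → ACU (Thr) — synonymous.
Codon 2: CAG (Gln) → UAG (Stop) — nonsense.
Codon 3: GCG (Ala) → GCC (Ala) — synonymous.
Codon 4: GGC (Gly) → CGC (Arg) — missense.
Codon 5: UCG (Ser) → UUG (Leu) — missense.
Synonymous: 2 of 5.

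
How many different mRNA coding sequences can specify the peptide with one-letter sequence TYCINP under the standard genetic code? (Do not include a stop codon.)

Thr: 4 codons.
Tyr: 2 codons.
Cys: 2 codons.
Ile: 3 codons.
Asn: 2 codons.
Pro: 4 codons.
4 × 2 × 2 × 3 × 2 × 4 = 384.

384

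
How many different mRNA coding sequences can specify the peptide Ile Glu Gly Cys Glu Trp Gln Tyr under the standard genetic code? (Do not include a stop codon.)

Ile: 3 codons.
Glu: 2 codons.
Gly: 4 codons.
Cys: 2 codons.
Glu: 2 codons.
Trp: 1 codon.
Gln: 2 codons.
Tyr: 2 codons.
3 × 2 × 4 × 2 × 2 × 1 × 2 × 2 = 384.

384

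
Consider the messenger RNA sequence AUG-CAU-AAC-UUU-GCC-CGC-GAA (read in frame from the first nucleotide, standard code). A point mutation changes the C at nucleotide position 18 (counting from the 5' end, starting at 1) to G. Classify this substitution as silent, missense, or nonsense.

Position 18 falls in codon 6: CGC → Arg.
After the substitution the codon is CGG → Arg.
Both encode Arg, so the change is synonymous.

silent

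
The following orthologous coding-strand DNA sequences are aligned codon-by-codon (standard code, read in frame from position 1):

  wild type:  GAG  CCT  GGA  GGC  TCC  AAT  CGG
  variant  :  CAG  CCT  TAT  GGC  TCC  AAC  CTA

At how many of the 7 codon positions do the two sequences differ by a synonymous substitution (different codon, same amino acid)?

Codon 1: GAG Glu / CAG Gln — nonsynonymous.
Codon 2: CCT Pro / CCT Pro — identical.
Codon 3: GGA Gly / TAT Tyr — nonsynonymous.
Codon 4: GGC Gly / GGC Gly — identical.
Codon 5: TCC Ser / TCC Ser — identical.
Codon 6: AAT Asn / AAC Asn — synonymous.
Codon 7: CGG Arg / CTA Leu — nonsynonymous.
Synonymous differences: 1.

1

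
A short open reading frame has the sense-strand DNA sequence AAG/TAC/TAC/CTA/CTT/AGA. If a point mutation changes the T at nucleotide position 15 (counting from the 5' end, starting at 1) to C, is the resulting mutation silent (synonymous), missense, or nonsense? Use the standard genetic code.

Position 15 falls in codon 5: CTT → Leu.
After the substitution the codon is CTC → Leu.
Both encode Leu, so the change is synonymous.

silent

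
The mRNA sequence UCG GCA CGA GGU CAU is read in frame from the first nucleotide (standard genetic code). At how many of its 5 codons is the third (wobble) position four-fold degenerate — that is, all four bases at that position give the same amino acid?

4

Codon 1 UCG (Ser): third position 4-fold.
Codon 2 GCA (Ala): third position 4-fold.
Codon 3 CGA (Arg): third position 4-fold.
Codon 4 GGU (Gly): third position 4-fold.
Codon 5 CAU (His): third position 2-fold.
Four-fold degenerate third positions: 4.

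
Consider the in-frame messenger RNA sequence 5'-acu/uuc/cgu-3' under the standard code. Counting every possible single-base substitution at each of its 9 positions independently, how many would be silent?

Codon 1 (ACU, Thr): 3 synonymous substitutions.
Codon 2 (UUC, Phe): 1 synonymous substitution.
Codon 3 (CGU, Arg): 3 synonymous substitutions.
Total: 3 + 1 + 3 = 7.

7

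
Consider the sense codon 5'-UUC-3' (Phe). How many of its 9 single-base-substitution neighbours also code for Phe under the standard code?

1

Position 1: none → 0 synonymous.
Position 2: none → 0 synonymous.
Position 3: UUU → 1 synonymous.
Total: 0 + 0 + 1 = 1.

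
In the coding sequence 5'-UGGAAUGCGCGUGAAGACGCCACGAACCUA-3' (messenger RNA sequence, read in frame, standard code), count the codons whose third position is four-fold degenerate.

Codon 1 UGG (Trp): third position 1-fold.
Codon 2 AAU (Asn): third position 2-fold.
Codon 3 GCG (Ala): third position 4-fold.
Codon 4 CGU (Arg): third position 4-fold.
Codon 5 GAA (Glu): third position 2-fold.
Codon 6 GAC (Asp): third position 2-fold.
Codon 7 GCC (Ala): third position 4-fold.
Codon 8 ACG (Thr): third position 4-fold.
Codon 9 AAC (Asn): third position 2-fold.
Codon 10 CUA (Leu): third position 4-fold.
Four-fold degenerate third positions: 5.

5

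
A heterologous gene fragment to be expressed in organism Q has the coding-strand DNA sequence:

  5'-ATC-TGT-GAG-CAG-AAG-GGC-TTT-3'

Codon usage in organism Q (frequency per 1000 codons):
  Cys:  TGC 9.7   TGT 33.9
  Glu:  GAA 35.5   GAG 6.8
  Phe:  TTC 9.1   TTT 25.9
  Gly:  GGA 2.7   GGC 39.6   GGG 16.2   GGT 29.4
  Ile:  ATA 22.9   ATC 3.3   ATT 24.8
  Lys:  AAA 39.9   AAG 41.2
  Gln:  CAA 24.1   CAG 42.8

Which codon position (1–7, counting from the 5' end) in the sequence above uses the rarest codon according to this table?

Codon 1 ATC (Ile): 3.3 per 1000.
Codon 2 TGT (Cys): 33.9 per 1000.
Codon 3 GAG (Glu): 6.8 per 1000.
Codon 4 CAG (Gln): 42.8 per 1000.
Codon 5 AAG (Lys): 41.2 per 1000.
Codon 6 GGC (Gly): 39.6 per 1000.
Codon 7 TTT (Phe): 25.9 per 1000.
Lowest frequency is 3.3 at codon 1.

1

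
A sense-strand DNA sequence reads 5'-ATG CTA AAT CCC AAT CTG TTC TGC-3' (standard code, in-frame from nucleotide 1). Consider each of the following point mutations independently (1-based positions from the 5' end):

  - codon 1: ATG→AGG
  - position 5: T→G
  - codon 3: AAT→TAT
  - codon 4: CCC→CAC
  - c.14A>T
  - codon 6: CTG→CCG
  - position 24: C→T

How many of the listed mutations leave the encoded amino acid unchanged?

1

Codon 1: ATG (Met) → AGG (Arg) — missense.
Codon 2: CTA (Leu) → CGA (Arg) — missense.
Codon 3: AAT (Asn) → TAT (Tyr) — missense.
Codon 4: CCC (Pro) → CAC (His) — missense.
Codon 5: AAT (Asn) → ATT (Ile) — missense.
Codon 6: CTG (Leu) → CCG (Pro) — missense.
Codon 8: TGC (Cys) → TGT (Cys) — synonymous.
Synonymous: 1 of 7.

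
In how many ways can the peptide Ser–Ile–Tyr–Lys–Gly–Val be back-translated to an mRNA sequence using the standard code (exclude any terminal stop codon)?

1152

Ser: 6 codons.
Ile: 3 codons.
Tyr: 2 codons.
Lys: 2 codons.
Gly: 4 codons.
Val: 4 codons.
6 × 3 × 2 × 2 × 4 × 4 = 1152.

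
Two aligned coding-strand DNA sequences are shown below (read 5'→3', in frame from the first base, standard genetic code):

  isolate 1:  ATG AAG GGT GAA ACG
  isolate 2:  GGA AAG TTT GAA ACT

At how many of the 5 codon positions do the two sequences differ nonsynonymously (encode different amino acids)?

Codon 1: ATG Met / GGA Gly — nonsynonymous.
Codon 2: AAG Lys / AAG Lys — identical.
Codon 3: GGT Gly / TTT Phe — nonsynonymous.
Codon 4: GAA Glu / GAA Glu — identical.
Codon 5: ACG Thr / ACT Thr — synonymous.
Nonsynonymous differences: 2.

2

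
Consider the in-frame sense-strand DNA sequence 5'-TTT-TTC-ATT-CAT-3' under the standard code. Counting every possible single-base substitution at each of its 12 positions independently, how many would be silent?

Codon 1 (TTT, Phe): 1 synonymous substitution.
Codon 2 (TTC, Phe): 1 synonymous substitution.
Codon 3 (ATT, Ile): 2 synonymous substitutions.
Codon 4 (CAT, His): 1 synonymous substitution.
Total: 1 + 1 + 2 + 1 = 5.

5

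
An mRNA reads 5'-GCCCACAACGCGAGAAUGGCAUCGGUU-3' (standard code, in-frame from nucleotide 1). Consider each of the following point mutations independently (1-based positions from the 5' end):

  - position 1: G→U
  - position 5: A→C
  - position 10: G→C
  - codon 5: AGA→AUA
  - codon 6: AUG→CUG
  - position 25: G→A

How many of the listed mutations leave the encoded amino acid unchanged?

Codon 1: GCC (Ala) → UCC (Ser) — missense.
Codon 2: CAC (His) → CCC (Pro) — missense.
Codon 4: GCG (Ala) → CCG (Pro) — missense.
Codon 5: AGA (Arg) → AUA (Ile) — missense.
Codon 6: AUG (Met) → CUG (Leu) — missense.
Codon 9: GUU (Val) → AUU (Ile) — missense.
Synonymous: 0 of 6.

0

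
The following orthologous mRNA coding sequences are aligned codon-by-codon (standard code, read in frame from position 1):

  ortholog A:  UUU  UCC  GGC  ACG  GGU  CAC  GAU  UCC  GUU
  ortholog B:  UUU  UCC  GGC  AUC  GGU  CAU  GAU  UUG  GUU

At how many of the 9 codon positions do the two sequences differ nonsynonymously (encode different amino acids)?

2

Codon 1: UUU Phe / UUU Phe — identical.
Codon 2: UCC Ser / UCC Ser — identical.
Codon 3: GGC Gly / GGC Gly — identical.
Codon 4: ACG Thr / AUC Ile — nonsynonymous.
Codon 5: GGU Gly / GGU Gly — identical.
Codon 6: CAC His / CAU His — synonymous.
Codon 7: GAU Asp / GAU Asp — identical.
Codon 8: UCC Ser / UUG Leu — nonsynonymous.
Codon 9: GUU Val / GUU Val — identical.
Nonsynonymous differences: 2.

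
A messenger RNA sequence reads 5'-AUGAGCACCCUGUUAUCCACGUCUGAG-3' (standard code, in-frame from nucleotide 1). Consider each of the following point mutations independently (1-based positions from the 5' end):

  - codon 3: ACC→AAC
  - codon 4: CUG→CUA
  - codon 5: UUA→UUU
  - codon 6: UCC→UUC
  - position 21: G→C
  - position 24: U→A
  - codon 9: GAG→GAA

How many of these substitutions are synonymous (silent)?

Codon 3: ACC (Thr) → AAC (Asn) — missense.
Codon 4: CUG (Leu) → CUA (Leu) — synonymous.
Codon 5: UUA (Leu) → UUU (Phe) — missense.
Codon 6: UCC (Ser) → UUC (Phe) — missense.
Codon 7: ACG (Thr) → ACC (Thr) — synonymous.
Codon 8: UCU (Ser) → UCA (Ser) — synonymous.
Codon 9: GAG (Glu) → GAA (Glu) — synonymous.
Synonymous: 4 of 7.

4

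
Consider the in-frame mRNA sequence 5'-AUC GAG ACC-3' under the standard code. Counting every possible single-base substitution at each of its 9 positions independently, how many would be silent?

Codon 1 (AUC, Ile): 2 synonymous substitutions.
Codon 2 (GAG, Glu): 1 synonymous substitution.
Codon 3 (ACC, Thr): 3 synonymous substitutions.
Total: 2 + 1 + 3 = 6.

6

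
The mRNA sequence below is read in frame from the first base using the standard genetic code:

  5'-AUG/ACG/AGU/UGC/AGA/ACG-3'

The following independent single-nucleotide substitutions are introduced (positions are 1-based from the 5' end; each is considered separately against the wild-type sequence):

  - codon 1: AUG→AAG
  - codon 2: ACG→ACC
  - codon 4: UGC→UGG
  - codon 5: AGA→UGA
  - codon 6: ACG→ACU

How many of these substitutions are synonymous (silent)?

Codon 1: AUG (Met) → AAG (Lys) — missense.
Codon 2: ACG (Thr) → ACC (Thr) — synonymous.
Codon 4: UGC (Cys) → UGG (Trp) — missense.
Codon 5: AGA (Arg) → UGA (Stop) — nonsense.
Codon 6: ACG (Thr) → ACU (Thr) — synonymous.
Synonymous: 2 of 5.

2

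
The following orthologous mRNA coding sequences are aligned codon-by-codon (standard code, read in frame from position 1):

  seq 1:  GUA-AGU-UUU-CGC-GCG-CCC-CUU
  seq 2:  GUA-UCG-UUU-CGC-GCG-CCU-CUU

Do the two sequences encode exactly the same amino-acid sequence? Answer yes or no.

Codon 1: GUA Val / GUA Val — identical.
Codon 2: AGU Ser / UCG Ser — synonymous.
Codon 3: UUU Phe / UUU Phe — identical.
Codon 4: CGC Arg / CGC Arg — identical.
Codon 5: GCG Ala / GCG Ala — identical.
Codon 6: CCC Pro / CCU Pro — synonymous.
Codon 7: CUU Leu / CUU Leu — identical.
Nonsynonymous differences: 0 → same protein.

yes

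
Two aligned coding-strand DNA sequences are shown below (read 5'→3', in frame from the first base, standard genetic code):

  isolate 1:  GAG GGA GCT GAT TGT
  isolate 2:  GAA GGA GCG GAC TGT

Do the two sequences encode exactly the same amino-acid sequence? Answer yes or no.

Codon 1: GAG Glu / GAA Glu — synonymous.
Codon 2: GGA Gly / GGA Gly — identical.
Codon 3: GCT Ala / GCG Ala — synonymous.
Codon 4: GAT Asp / GAC Asp — synonymous.
Codon 5: TGT Cys / TGT Cys — identical.
Nonsynonymous differences: 0 → same protein.

yes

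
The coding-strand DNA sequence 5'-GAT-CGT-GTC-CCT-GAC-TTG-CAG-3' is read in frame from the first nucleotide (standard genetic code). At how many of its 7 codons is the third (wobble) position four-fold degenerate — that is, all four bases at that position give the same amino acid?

Codon 1 GAT (Asp): third position 2-fold.
Codon 2 CGT (Arg): third position 4-fold.
Codon 3 GTC (Val): third position 4-fold.
Codon 4 CCT (Pro): third position 4-fold.
Codon 5 GAC (Asp): third position 2-fold.
Codon 6 TTG (Leu): third position 2-fold.
Codon 7 CAG (Gln): third position 2-fold.
Four-fold degenerate third positions: 3.

3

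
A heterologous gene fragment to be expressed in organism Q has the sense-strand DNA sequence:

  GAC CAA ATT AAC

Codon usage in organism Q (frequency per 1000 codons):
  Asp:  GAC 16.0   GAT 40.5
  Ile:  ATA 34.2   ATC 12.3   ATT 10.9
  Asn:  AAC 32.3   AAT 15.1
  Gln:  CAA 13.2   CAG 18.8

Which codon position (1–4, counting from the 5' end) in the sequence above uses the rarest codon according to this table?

Codon 1 GAC (Asp): 16.0 per 1000.
Codon 2 CAA (Gln): 13.2 per 1000.
Codon 3 ATT (Ile): 10.9 per 1000.
Codon 4 AAC (Asn): 32.3 per 1000.
Lowest frequency is 10.9 at codon 3.

3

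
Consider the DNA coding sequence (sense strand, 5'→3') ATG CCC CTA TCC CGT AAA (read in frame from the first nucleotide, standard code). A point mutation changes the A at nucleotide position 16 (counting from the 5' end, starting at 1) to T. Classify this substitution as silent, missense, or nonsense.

nonsense

Position 16 falls in codon 6: AAA → Lys.
After the substitution the codon is TAA → Stop.
The new codon is a stop codon, so this is a nonsense mutation.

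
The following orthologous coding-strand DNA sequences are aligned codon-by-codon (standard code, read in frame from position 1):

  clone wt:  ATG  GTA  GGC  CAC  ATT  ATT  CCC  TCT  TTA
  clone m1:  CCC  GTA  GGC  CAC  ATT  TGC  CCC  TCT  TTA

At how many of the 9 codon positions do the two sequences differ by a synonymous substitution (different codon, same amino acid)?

0

Codon 1: ATG Met / CCC Pro — nonsynonymous.
Codon 2: GTA Val / GTA Val — identical.
Codon 3: GGC Gly / GGC Gly — identical.
Codon 4: CAC His / CAC His — identical.
Codon 5: ATT Ile / ATT Ile — identical.
Codon 6: ATT Ile / TGC Cys — nonsynonymous.
Codon 7: CCC Pro / CCC Pro — identical.
Codon 8: TCT Ser / TCT Ser — identical.
Codon 9: TTA Leu / TTA Leu — identical.
Synonymous differences: 0.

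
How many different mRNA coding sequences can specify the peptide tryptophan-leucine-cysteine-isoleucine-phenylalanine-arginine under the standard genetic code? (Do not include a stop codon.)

Trp: 1 codon.
Leu: 6 codons.
Cys: 2 codons.
Ile: 3 codons.
Phe: 2 codons.
Arg: 6 codons.
1 × 6 × 2 × 3 × 2 × 6 = 432.

432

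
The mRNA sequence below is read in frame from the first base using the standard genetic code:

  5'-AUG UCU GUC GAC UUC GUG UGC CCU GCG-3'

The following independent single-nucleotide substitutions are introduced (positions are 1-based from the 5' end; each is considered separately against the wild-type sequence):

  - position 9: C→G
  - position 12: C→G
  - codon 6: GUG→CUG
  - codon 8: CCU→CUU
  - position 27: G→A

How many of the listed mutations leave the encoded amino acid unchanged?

Codon 3: GUC (Val) → GUG (Val) — synonymous.
Codon 4: GAC (Asp) → GAG (Glu) — missense.
Codon 6: GUG (Val) → CUG (Leu) — missense.
Codon 8: CCU (Pro) → CUU (Leu) — missense.
Codon 9: GCG (Ala) → GCA (Ala) — synonymous.
Synonymous: 2 of 5.

2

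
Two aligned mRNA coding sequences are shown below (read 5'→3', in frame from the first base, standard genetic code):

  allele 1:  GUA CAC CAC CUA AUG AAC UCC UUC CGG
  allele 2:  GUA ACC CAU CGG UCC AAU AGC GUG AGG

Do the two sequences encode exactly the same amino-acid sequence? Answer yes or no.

no

Codon 1: GUA Val / GUA Val — identical.
Codon 2: CAC His / ACC Thr — nonsynonymous.
Codon 3: CAC His / CAU His — synonymous.
Codon 4: CUA Leu / CGG Arg — nonsynonymous.
Codon 5: AUG Met / UCC Ser — nonsynonymous.
Codon 6: AAC Asn / AAU Asn — synonymous.
Codon 7: UCC Ser / AGC Ser — synonymous.
Codon 8: UUC Phe / GUG Val — nonsynonymous.
Codon 9: CGG Arg / AGG Arg — synonymous.
Nonsynonymous differences: 4 → different protein.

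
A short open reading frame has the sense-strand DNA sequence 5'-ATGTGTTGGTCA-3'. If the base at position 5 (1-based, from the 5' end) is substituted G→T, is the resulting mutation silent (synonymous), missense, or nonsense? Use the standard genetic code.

Position 5 falls in codon 2: TGT → Cys.
After the substitution the codon is TTT → Phe.
Cys ≠ Phe, so this is a missense mutation.

missense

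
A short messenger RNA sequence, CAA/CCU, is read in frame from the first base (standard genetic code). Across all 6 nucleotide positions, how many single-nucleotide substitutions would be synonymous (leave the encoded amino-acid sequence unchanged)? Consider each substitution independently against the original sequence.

Codon 1 (CAA, Gln): 1 synonymous substitution.
Codon 2 (CCU, Pro): 3 synonymous substitutions.
Total: 1 + 3 = 4.

4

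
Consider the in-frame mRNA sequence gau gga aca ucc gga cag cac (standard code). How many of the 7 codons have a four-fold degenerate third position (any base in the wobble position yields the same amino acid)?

Codon 1 GAU (Asp): third position 2-fold.
Codon 2 GGA (Gly): third position 4-fold.
Codon 3 ACA (Thr): third position 4-fold.
Codon 4 UCC (Ser): third position 4-fold.
Codon 5 GGA (Gly): third position 4-fold.
Codon 6 CAG (Gln): third position 2-fold.
Codon 7 CAC (His): third position 2-fold.
Four-fold degenerate third positions: 4.

4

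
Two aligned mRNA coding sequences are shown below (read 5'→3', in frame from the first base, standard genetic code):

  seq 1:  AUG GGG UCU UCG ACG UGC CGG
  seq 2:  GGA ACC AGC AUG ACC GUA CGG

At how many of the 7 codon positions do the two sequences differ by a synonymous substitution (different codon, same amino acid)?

2

Codon 1: AUG Met / GGA Gly — nonsynonymous.
Codon 2: GGG Gly / ACC Thr — nonsynonymous.
Codon 3: UCU Ser / AGC Ser — synonymous.
Codon 4: UCG Ser / AUG Met — nonsynonymous.
Codon 5: ACG Thr / ACC Thr — synonymous.
Codon 6: UGC Cys / GUA Val — nonsynonymous.
Codon 7: CGG Arg / CGG Arg — identical.
Synonymous differences: 2.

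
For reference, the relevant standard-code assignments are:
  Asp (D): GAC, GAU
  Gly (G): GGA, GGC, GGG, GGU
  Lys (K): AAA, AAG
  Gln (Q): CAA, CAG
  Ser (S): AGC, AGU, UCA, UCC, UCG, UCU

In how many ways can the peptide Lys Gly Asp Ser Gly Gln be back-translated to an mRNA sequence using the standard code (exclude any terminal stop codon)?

768

Lys: 2 codons.
Gly: 4 codons.
Asp: 2 codons.
Ser: 6 codons.
Gly: 4 codons.
Gln: 2 codons.
2 × 4 × 2 × 6 × 4 × 2 = 768.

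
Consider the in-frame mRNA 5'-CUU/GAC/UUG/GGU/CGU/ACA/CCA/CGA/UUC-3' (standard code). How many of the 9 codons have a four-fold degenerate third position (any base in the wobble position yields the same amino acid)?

Codon 1 CUU (Leu): third position 4-fold.
Codon 2 GAC (Asp): third position 2-fold.
Codon 3 UUG (Leu): third position 2-fold.
Codon 4 GGU (Gly): third position 4-fold.
Codon 5 CGU (Arg): third position 4-fold.
Codon 6 ACA (Thr): third position 4-fold.
Codon 7 CCA (Pro): third position 4-fold.
Codon 8 CGA (Arg): third position 4-fold.
Codon 9 UUC (Phe): third position 2-fold.
Four-fold degenerate third positions: 6.

6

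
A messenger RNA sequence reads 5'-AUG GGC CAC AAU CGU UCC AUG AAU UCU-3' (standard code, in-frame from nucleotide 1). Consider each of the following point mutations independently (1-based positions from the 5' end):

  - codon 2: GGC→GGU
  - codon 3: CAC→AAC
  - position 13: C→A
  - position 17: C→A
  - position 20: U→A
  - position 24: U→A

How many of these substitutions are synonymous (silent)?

Codon 2: GGC (Gly) → GGU (Gly) — synonymous.
Codon 3: CAC (His) → AAC (Asn) — missense.
Codon 5: CGU (Arg) → AGU (Ser) — missense.
Codon 6: UCC (Ser) → UAC (Tyr) — missense.
Codon 7: AUG (Met) → AAG (Lys) — missense.
Codon 8: AAU (Asn) → AAA (Lys) — missense.
Synonymous: 1 of 6.

1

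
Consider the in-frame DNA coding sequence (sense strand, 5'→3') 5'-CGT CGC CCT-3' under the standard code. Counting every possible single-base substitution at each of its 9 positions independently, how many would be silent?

Codon 1 (CGT, Arg): 3 synonymous substitutions.
Codon 2 (CGC, Arg): 3 synonymous substitutions.
Codon 3 (CCT, Pro): 3 synonymous substitutions.
Total: 3 + 3 + 3 = 9.

9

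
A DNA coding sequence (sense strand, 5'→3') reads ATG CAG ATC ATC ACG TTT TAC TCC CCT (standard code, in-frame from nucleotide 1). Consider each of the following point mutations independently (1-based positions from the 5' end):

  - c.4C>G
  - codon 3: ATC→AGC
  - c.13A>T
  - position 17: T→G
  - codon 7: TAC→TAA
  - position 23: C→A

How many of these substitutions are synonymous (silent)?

0

Codon 2: CAG (Gln) → GAG (Glu) — missense.
Codon 3: ATC (Ile) → AGC (Ser) — missense.
Codon 5: ACG (Thr) → TCG (Ser) — missense.
Codon 6: TTT (Phe) → TGT (Cys) — missense.
Codon 7: TAC (Tyr) → TAA (Stop) — nonsense.
Codon 8: TCC (Ser) → TAC (Tyr) — missense.
Synonymous: 0 of 6.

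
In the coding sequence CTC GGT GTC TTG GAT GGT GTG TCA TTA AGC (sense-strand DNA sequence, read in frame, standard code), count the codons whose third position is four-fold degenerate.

6

Codon 1 CTC (Leu): third position 4-fold.
Codon 2 GGT (Gly): third position 4-fold.
Codon 3 GTC (Val): third position 4-fold.
Codon 4 TTG (Leu): third position 2-fold.
Codon 5 GAT (Asp): third position 2-fold.
Codon 6 GGT (Gly): third position 4-fold.
Codon 7 GTG (Val): third position 4-fold.
Codon 8 TCA (Ser): third position 4-fold.
Codon 9 TTA (Leu): third position 2-fold.
Codon 10 AGC (Ser): third position 2-fold.
Four-fold degenerate third positions: 6.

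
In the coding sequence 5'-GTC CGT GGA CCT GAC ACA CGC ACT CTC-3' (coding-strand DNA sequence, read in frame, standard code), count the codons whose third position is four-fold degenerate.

8

Codon 1 GTC (Val): third position 4-fold.
Codon 2 CGT (Arg): third position 4-fold.
Codon 3 GGA (Gly): third position 4-fold.
Codon 4 CCT (Pro): third position 4-fold.
Codon 5 GAC (Asp): third position 2-fold.
Codon 6 ACA (Thr): third position 4-fold.
Codon 7 CGC (Arg): third position 4-fold.
Codon 8 ACT (Thr): third position 4-fold.
Codon 9 CTC (Leu): third position 4-fold.
Four-fold degenerate third positions: 8.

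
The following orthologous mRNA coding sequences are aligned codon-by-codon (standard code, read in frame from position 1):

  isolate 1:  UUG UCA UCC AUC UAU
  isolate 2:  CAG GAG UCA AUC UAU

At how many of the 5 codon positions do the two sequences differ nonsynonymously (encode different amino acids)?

Codon 1: UUG Leu / CAG Gln — nonsynonymous.
Codon 2: UCA Ser / GAG Glu — nonsynonymous.
Codon 3: UCC Ser / UCA Ser — synonymous.
Codon 4: AUC Ile / AUC Ile — identical.
Codon 5: UAU Tyr / UAU Tyr — identical.
Nonsynonymous differences: 2.

2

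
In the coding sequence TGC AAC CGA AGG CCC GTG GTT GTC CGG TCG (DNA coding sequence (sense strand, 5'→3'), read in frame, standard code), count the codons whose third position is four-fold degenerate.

Codon 1 TGC (Cys): third position 2-fold.
Codon 2 AAC (Asn): third position 2-fold.
Codon 3 CGA (Arg): third position 4-fold.
Codon 4 AGG (Arg): third position 2-fold.
Codon 5 CCC (Pro): third position 4-fold.
Codon 6 GTG (Val): third position 4-fold.
Codon 7 GTT (Val): third position 4-fold.
Codon 8 GTC (Val): third position 4-fold.
Codon 9 CGG (Arg): third position 4-fold.
Codon 10 TCG (Ser): third position 4-fold.
Four-fold degenerate third positions: 7.

7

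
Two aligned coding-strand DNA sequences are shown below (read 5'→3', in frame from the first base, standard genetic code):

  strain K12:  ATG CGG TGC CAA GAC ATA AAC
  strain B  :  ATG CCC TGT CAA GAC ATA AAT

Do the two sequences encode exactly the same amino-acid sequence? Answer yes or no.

Codon 1: ATG Met / ATG Met — identical.
Codon 2: CGG Arg / CCC Pro — nonsynonymous.
Codon 3: TGC Cys / TGT Cys — synonymous.
Codon 4: CAA Gln / CAA Gln — identical.
Codon 5: GAC Asp / GAC Asp — identical.
Codon 6: ATA Ile / ATA Ile — identical.
Codon 7: AAC Asn / AAT Asn — synonymous.
Nonsynonymous differences: 1 → different protein.

no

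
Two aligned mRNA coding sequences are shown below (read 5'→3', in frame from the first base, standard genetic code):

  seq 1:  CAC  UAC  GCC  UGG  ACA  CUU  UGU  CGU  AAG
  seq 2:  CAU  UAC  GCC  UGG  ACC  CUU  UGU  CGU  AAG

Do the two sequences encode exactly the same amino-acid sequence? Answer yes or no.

yes

Codon 1: CAC His / CAU His — synonymous.
Codon 2: UAC Tyr / UAC Tyr — identical.
Codon 3: GCC Ala / GCC Ala — identical.
Codon 4: UGG Trp / UGG Trp — identical.
Codon 5: ACA Thr / ACC Thr — synonymous.
Codon 6: CUU Leu / CUU Leu — identical.
Codon 7: UGU Cys / UGU Cys — identical.
Codon 8: CGU Arg / CGU Arg — identical.
Codon 9: AAG Lys / AAG Lys — identical.
Nonsynonymous differences: 0 → same protein.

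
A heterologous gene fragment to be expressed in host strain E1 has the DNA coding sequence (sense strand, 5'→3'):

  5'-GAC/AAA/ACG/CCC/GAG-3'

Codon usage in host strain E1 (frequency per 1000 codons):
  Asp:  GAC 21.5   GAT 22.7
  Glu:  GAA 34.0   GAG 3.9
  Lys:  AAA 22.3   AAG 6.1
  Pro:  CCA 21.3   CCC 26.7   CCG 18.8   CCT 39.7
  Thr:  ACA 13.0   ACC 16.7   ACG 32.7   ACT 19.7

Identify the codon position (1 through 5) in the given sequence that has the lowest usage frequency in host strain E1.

Codon 1 GAC (Asp): 21.5 per 1000.
Codon 2 AAA (Lys): 22.3 per 1000.
Codon 3 ACG (Thr): 32.7 per 1000.
Codon 4 CCC (Pro): 26.7 per 1000.
Codon 5 GAG (Glu): 3.9 per 1000.
Lowest frequency is 3.9 at codon 5.

5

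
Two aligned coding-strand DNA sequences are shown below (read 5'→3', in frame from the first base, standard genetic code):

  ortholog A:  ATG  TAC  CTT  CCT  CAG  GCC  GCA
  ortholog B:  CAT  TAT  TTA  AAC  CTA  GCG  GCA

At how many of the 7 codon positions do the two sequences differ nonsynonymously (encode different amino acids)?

3

Codon 1: ATG Met / CAT His — nonsynonymous.
Codon 2: TAC Tyr / TAT Tyr — synonymous.
Codon 3: CTT Leu / TTA Leu — synonymous.
Codon 4: CCT Pro / AAC Asn — nonsynonymous.
Codon 5: CAG Gln / CTA Leu — nonsynonymous.
Codon 6: GCC Ala / GCG Ala — synonymous.
Codon 7: GCA Ala / GCA Ala — identical.
Nonsynonymous differences: 3.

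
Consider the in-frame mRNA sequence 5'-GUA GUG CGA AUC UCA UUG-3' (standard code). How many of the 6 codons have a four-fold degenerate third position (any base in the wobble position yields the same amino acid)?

4

Codon 1 GUA (Val): third position 4-fold.
Codon 2 GUG (Val): third position 4-fold.
Codon 3 CGA (Arg): third position 4-fold.
Codon 4 AUC (Ile): third position 3-fold.
Codon 5 UCA (Ser): third position 4-fold.
Codon 6 UUG (Leu): third position 2-fold.
Four-fold degenerate third positions: 4.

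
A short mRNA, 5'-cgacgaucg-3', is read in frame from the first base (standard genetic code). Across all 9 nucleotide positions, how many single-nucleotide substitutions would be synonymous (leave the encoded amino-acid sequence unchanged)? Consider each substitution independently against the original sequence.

11

Codon 1 (CGA, Arg): 4 synonymous substitutions.
Codon 2 (CGA, Arg): 4 synonymous substitutions.
Codon 3 (UCG, Ser): 3 synonymous substitutions.
Total: 4 + 4 + 3 = 11.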